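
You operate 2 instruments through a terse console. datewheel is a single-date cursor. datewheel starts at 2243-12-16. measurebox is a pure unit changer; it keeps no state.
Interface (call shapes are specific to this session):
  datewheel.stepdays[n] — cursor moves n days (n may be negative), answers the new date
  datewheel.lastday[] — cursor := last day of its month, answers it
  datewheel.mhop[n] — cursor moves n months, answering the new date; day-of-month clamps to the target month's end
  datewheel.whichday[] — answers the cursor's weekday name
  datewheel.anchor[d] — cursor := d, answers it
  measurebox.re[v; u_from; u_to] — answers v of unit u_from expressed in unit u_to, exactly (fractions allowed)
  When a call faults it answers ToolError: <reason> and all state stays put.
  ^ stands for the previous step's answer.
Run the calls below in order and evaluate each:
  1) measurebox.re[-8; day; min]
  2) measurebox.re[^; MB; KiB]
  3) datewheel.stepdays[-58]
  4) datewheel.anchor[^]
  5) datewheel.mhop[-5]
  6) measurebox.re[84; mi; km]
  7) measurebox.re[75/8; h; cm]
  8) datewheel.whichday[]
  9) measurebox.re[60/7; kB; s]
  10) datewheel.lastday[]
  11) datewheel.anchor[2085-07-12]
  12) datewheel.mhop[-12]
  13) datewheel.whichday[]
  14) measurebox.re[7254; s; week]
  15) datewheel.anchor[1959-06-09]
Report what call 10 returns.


// 1. measurebox.re(-8, day, min) == -11520
// 2. measurebox.re(^, MB, KiB) == -11250000
// 3. datewheel.stepdays(-58) == 2243-10-19
// 4. datewheel.anchor(^) == 2243-10-19
// 5. datewheel.mhop(-5) == 2243-05-19
// 6. measurebox.re(84, mi, km) == 2112264/15625
// 7. measurebox.re(75/8, h, cm) == ToolError: incompatible units
// 8. datewheel.whichday() == Friday
// 9. measurebox.re(60/7, kB, s) == ToolError: incompatible units
// 10. datewheel.lastday() == 2243-05-31
// 11. datewheel.anchor(2085-07-12) == 2085-07-12
// 12. datewheel.mhop(-12) == 2084-07-12
// 13. datewheel.whichday() == Wednesday
// 14. measurebox.re(7254, s, week) == 403/33600
// 15. datewheel.anchor(1959-06-09) == 1959-06-09

Answer: 2243-05-31


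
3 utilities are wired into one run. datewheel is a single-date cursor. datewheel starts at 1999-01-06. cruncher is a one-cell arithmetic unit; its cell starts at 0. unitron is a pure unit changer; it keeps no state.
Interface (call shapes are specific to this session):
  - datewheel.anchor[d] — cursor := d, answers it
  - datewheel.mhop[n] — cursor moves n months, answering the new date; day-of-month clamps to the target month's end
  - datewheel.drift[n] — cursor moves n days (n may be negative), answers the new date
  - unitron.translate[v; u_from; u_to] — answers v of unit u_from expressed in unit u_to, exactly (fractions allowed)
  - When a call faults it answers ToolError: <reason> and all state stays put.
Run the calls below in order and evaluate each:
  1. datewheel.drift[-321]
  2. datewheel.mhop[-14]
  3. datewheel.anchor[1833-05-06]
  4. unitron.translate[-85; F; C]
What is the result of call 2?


-> datewheel.drift(n: -321)
<- 1998-02-19
-> datewheel.mhop(n: -14)
<- 1996-12-19
-> datewheel.anchor(d: 1833-05-06)
<- 1833-05-06
-> unitron.translate(v: -85, u_from: F, u_to: C)
<- -65

Answer: 1996-12-19


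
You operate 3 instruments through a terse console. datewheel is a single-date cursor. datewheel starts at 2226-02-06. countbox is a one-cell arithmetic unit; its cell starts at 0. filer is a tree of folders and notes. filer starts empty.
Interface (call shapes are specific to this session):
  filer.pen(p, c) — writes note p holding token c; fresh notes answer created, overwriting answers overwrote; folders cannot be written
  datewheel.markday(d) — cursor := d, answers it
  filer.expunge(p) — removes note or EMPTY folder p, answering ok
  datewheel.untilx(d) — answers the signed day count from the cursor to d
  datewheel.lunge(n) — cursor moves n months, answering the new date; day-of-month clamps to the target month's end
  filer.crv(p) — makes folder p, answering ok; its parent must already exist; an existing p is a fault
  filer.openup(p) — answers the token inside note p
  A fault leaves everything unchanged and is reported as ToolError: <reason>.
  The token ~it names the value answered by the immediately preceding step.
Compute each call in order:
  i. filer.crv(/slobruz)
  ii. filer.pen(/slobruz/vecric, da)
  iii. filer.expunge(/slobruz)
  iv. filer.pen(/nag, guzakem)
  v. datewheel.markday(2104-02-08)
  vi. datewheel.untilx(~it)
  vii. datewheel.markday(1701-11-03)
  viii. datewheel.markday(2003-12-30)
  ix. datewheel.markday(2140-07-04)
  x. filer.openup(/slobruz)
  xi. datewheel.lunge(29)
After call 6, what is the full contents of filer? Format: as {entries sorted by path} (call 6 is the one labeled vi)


Answer: {nag=guzakem, slobruz/, slobruz/vecric=da}

Derivation:
[in] filer.crv p→/slobruz
:: ok
[in] filer.pen p→/slobruz/vecric c→da
:: created
[in] filer.expunge p→/slobruz
:: ToolError: not empty
[in] filer.pen p→/nag c→guzakem
:: created
[in] datewheel.markday d→2104-02-08
:: 2104-02-08
[in] datewheel.untilx d→~it
:: 0
[in] datewheel.markday d→1701-11-03
:: 1701-11-03
[in] datewheel.markday d→2003-12-30
:: 2003-12-30
[in] datewheel.markday d→2140-07-04
:: 2140-07-04
[in] filer.openup p→/slobruz
:: ToolError: is a directory
[in] datewheel.lunge n→29
:: 2142-12-04


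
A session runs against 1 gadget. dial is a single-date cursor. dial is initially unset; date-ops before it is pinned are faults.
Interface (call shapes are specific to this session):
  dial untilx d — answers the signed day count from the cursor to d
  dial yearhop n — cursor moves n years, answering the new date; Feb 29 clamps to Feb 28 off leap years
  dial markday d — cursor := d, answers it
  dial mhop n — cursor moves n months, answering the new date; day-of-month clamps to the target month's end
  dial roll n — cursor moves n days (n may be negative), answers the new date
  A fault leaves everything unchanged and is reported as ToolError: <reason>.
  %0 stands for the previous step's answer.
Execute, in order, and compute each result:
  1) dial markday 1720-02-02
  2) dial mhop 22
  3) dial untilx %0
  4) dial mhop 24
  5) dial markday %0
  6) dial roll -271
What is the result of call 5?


Answer: 1723-12-02

Derivation:
! dial markday(1720-02-02) -> 1720-02-02
! dial mhop(22) -> 1721-12-02
! dial untilx(%0) -> 0
! dial mhop(24) -> 1723-12-02
! dial markday(%0) -> 1723-12-02
! dial roll(-271) -> 1723-03-06


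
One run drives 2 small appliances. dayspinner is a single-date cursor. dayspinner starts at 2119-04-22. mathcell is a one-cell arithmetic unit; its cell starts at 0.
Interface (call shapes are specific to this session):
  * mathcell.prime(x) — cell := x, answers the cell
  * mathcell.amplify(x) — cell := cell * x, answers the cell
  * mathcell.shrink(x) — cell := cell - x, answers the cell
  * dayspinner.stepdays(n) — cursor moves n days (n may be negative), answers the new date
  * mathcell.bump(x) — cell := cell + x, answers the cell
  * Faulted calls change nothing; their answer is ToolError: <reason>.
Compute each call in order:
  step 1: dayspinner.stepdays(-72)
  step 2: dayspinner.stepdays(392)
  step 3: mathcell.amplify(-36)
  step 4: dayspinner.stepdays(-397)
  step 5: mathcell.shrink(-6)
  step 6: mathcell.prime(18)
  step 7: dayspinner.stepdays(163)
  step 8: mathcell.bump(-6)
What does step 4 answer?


Do: stepdays[-72]
See: 2119-02-09
Do: stepdays[392]
See: 2120-03-07
Do: amplify[-36]
See: 0
Do: stepdays[-397]
See: 2119-02-04
Do: shrink[-6]
See: 6
Do: prime[18]
See: 18
Do: stepdays[163]
See: 2119-07-17
Do: bump[-6]
See: 12

Answer: 2119-02-04


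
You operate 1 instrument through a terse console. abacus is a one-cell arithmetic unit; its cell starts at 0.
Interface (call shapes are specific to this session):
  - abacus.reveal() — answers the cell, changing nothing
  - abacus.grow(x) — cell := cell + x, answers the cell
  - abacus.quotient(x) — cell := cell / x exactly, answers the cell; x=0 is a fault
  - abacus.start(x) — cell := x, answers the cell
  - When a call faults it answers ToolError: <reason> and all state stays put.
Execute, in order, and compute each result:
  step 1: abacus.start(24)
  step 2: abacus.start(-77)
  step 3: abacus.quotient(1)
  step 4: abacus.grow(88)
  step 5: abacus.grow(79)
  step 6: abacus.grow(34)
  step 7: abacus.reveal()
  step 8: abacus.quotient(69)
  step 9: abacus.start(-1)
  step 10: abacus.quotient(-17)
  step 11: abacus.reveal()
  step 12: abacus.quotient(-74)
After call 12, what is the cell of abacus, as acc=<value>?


~$ abacus.start x=24
[out] 24
~$ abacus.start x=-77
[out] -77
~$ abacus.quotient x=1
[out] -77
~$ abacus.grow x=88
[out] 11
~$ abacus.grow x=79
[out] 90
~$ abacus.grow x=34
[out] 124
~$ abacus.reveal
[out] 124
~$ abacus.quotient x=69
[out] 124/69
~$ abacus.start x=-1
[out] -1
~$ abacus.quotient x=-17
[out] 1/17
~$ abacus.reveal
[out] 1/17
~$ abacus.quotient x=-74
[out] -1/1258

Answer: acc=-1/1258


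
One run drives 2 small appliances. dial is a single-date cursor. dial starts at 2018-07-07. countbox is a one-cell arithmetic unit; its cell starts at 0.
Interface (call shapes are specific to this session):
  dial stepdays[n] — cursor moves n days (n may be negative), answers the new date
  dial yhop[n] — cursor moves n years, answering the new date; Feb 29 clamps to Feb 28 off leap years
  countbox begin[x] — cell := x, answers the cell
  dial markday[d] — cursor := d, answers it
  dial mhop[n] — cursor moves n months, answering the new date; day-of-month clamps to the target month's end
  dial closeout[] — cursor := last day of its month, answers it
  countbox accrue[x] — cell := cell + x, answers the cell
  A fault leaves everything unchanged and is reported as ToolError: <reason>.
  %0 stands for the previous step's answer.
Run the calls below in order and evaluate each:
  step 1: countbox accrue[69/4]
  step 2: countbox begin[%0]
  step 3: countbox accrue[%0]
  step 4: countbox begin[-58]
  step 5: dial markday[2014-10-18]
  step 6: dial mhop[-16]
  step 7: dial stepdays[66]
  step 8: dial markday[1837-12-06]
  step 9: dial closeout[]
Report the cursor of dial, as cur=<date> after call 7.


Act: countbox accrue[x=69/4]
Obs: 69/4
Act: countbox begin[x=%0]
Obs: 69/4
Act: countbox accrue[x=%0]
Obs: 69/2
Act: countbox begin[x=-58]
Obs: -58
Act: dial markday[d=2014-10-18]
Obs: 2014-10-18
Act: dial mhop[n=-16]
Obs: 2013-06-18
Act: dial stepdays[n=66]
Obs: 2013-08-23
Act: dial markday[d=1837-12-06]
Obs: 1837-12-06
Act: dial closeout[]
Obs: 1837-12-31

Answer: cur=2013-08-23


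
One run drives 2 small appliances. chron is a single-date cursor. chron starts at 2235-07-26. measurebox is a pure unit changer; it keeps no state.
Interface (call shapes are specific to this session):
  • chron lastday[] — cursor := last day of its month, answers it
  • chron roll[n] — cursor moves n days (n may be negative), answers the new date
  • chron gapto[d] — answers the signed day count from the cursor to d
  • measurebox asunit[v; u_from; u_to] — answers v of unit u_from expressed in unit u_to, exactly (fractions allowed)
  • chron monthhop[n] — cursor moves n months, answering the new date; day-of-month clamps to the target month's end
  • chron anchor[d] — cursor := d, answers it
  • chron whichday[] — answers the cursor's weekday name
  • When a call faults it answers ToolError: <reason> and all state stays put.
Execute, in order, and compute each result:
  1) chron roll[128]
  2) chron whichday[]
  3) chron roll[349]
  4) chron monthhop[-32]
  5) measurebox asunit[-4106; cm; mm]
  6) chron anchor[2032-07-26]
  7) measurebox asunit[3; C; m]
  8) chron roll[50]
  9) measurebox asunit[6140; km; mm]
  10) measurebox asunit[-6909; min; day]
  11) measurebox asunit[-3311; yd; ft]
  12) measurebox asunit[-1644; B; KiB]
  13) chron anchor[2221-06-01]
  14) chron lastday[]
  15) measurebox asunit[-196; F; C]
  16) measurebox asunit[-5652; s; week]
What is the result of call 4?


! chron roll(n→128) == 2235-12-01
! chron whichday() == Tuesday
! chron roll(n→349) == 2236-11-14
! chron monthhop(n→-32) == 2234-03-14
! measurebox asunit(v→-4106, u_from→cm, u_to→mm) == -41060
! chron anchor(d→2032-07-26) == 2032-07-26
! measurebox asunit(v→3, u_from→C, u_to→m) == ToolError: incompatible units
! chron roll(n→50) == 2032-09-14
! measurebox asunit(v→6140, u_from→km, u_to→mm) == 6140000000
! measurebox asunit(v→-6909, u_from→min, u_to→day) == -2303/480
! measurebox asunit(v→-3311, u_from→yd, u_to→ft) == -9933
! measurebox asunit(v→-1644, u_from→B, u_to→KiB) == -411/256
! chron anchor(d→2221-06-01) == 2221-06-01
! chron lastday() == 2221-06-30
! measurebox asunit(v→-196, u_from→F, u_to→C) == -380/3
! measurebox asunit(v→-5652, u_from→s, u_to→week) == -157/16800

Answer: 2234-03-14


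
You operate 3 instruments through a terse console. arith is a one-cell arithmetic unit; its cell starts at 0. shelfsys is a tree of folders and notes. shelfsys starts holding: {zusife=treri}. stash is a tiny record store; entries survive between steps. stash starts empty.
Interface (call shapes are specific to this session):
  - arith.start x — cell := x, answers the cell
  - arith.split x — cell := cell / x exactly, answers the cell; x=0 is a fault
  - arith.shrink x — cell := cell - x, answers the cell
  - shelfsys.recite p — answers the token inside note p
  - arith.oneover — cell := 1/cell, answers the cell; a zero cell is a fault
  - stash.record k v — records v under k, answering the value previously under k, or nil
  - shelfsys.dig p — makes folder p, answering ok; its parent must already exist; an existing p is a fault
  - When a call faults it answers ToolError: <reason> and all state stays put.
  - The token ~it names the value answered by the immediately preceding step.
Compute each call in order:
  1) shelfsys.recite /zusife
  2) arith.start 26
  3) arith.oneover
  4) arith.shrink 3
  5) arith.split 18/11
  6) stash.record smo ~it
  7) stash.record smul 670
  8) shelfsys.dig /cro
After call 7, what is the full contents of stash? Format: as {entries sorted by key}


Answer: {smo=-847/468, smul=670}

Derivation:
I run shelfsys.recite with p→/zusife, and get treri.
I try arith.start with x→26, — result: 26.
I invoke arith.oneover, → 1/26.
I run arith.shrink with x→3, giving -77/26.
Now I run arith.split with x→18/11, and get -847/468.
Invoking stash.record with k→smo, v→~it, and observe nil.
Now I run stash.record with k→smul, v→670, and see nil.
Invoking shelfsys.dig with p→/cro, which returns ok.


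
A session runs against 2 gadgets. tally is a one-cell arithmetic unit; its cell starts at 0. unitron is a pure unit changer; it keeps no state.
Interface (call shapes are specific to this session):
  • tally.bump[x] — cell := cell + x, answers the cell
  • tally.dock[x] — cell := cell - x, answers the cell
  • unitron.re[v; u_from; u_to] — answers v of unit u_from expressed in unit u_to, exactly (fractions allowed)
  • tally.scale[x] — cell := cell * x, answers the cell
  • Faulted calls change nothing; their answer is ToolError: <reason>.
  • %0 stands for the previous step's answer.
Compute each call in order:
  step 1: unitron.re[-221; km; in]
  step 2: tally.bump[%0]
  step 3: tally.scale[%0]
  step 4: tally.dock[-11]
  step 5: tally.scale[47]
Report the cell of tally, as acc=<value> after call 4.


# re(v='-221', u_from='km', u_to='in') -> -1105000000/127
# bump(x='%0') -> -1105000000/127
# scale(x='%0') -> 1221025000000000000/16129
# dock(x='-11') -> 1221025000000177419/16129
# scale(x='47') -> 57388175000008338693/16129

Answer: acc=1221025000000177419/16129


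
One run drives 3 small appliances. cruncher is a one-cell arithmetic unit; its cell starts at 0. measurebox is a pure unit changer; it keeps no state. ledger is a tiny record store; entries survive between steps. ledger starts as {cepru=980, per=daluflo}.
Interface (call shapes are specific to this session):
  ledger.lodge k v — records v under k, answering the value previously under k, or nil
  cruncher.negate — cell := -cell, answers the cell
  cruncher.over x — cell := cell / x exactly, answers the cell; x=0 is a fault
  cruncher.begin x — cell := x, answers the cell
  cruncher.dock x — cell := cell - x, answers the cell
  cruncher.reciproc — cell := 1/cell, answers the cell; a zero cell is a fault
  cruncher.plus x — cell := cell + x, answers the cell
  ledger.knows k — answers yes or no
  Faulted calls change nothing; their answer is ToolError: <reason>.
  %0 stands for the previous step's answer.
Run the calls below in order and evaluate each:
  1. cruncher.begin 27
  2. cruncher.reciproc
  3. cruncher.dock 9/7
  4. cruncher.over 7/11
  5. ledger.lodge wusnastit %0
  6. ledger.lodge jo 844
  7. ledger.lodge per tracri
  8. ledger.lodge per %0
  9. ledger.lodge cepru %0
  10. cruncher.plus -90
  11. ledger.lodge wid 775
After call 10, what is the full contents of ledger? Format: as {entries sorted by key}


Answer: {cepru=tracri, jo=844, per=daluflo, wusnastit=-2596/1323}

Derivation:
[in] cruncher.begin x='27'
[out] 27
[in] cruncher.reciproc
[out] 1/27
[in] cruncher.dock x='9/7'
[out] -236/189
[in] cruncher.over x='7/11'
[out] -2596/1323
[in] ledger.lodge k='wusnastit' v='%0'
[out] nil
[in] ledger.lodge k='jo' v='844'
[out] nil
[in] ledger.lodge k='per' v='tracri'
[out] daluflo
[in] ledger.lodge k='per' v='%0'
[out] tracri
[in] ledger.lodge k='cepru' v='%0'
[out] 980
[in] cruncher.plus x='-90'
[out] -121666/1323
[in] ledger.lodge k='wid' v='775'
[out] nil


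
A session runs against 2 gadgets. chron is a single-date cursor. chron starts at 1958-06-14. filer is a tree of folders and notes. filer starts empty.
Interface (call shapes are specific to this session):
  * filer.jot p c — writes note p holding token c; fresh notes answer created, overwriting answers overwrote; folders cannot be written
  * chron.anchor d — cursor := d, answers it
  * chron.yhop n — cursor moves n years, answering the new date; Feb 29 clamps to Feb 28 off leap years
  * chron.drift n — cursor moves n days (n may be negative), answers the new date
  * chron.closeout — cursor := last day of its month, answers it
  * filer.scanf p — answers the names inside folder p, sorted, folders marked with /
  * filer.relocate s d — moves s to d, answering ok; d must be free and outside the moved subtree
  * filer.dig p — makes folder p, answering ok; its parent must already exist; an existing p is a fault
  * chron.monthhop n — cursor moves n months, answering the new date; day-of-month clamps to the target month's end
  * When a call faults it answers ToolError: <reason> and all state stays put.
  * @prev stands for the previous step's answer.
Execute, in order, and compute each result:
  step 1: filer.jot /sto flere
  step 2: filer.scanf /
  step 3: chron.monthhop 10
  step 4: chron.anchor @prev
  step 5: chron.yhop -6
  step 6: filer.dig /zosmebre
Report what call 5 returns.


·→ filer.jot(p: /sto, c: flere)
·← created
·→ filer.scanf(p: /)
·← [sto]
·→ chron.monthhop(n: 10)
·← 1959-04-14
·→ chron.anchor(d: @prev)
·← 1959-04-14
·→ chron.yhop(n: -6)
·← 1953-04-14
·→ filer.dig(p: /zosmebre)
·← ok

Answer: 1953-04-14


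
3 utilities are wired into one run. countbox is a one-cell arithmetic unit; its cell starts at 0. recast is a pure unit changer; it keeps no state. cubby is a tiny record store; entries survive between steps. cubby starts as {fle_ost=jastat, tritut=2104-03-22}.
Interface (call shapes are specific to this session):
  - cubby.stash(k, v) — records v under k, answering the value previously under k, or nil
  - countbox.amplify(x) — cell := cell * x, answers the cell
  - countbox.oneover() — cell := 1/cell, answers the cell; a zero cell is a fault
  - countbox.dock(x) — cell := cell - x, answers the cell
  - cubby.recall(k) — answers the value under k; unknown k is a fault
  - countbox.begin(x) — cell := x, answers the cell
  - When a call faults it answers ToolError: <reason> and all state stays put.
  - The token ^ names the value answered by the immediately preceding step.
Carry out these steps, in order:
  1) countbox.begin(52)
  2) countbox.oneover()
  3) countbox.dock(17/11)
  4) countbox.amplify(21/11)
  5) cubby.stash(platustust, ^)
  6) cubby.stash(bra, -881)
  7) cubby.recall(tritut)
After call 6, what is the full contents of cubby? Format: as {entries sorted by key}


$ countbox.begin x='52'
  52
$ countbox.oneover
  1/52
$ countbox.dock x='17/11'
  -873/572
$ countbox.amplify x='21/11'
  -18333/6292
$ cubby.stash k='platustust' v='^'
  nil
$ cubby.stash k='bra' v='-881'
  nil
$ cubby.recall k='tritut'
  2104-03-22

Answer: {bra=-881, fle_ost=jastat, platustust=-18333/6292, tritut=2104-03-22}


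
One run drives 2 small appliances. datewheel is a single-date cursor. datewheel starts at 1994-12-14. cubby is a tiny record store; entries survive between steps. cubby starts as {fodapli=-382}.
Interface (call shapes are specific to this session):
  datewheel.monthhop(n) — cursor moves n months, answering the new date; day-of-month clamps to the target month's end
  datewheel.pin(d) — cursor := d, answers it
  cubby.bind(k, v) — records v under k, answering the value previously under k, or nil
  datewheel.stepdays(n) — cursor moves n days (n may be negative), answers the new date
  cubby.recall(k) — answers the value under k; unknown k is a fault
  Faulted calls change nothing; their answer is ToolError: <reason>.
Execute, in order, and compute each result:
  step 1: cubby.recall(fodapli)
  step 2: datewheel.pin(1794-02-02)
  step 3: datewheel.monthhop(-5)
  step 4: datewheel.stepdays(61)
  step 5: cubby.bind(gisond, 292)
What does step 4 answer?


>> cubby.recall(k='fodapli')
<< -382
>> datewheel.pin(d='1794-02-02')
<< 1794-02-02
>> datewheel.monthhop(n='-5')
<< 1793-09-02
>> datewheel.stepdays(n='61')
<< 1793-11-02
>> cubby.bind(k='gisond', v='292')
<< nil

Answer: 1793-11-02


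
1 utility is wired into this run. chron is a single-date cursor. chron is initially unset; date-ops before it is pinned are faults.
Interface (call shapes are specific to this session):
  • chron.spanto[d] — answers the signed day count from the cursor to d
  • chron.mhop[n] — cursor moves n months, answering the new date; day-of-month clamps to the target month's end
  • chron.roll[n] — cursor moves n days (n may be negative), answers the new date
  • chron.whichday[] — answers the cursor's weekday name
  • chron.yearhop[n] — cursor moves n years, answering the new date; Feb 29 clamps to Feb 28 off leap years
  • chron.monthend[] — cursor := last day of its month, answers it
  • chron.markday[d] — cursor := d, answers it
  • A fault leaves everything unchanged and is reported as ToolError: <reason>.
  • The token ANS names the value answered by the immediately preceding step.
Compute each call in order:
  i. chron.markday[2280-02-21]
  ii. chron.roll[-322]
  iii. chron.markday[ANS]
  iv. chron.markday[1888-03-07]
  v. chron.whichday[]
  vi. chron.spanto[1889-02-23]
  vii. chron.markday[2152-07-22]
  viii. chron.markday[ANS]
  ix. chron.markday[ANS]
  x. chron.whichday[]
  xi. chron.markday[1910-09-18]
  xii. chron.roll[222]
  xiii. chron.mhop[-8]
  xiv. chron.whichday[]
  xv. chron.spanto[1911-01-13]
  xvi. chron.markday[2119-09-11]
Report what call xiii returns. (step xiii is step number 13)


Answer: 1910-08-28

Derivation:
Using chron.markday passing d=2280-02-21, and get 2280-02-21.
Calling chron.roll passing n=-322: 2279-04-05.
I try chron.markday passing d=ANS, which returns 2279-04-05.
I run chron.markday passing d=1888-03-07, and observe 1888-03-07.
I call chron.whichday(), and get Wednesday.
I use chron.spanto passing d=1889-02-23, yielding 353.
I try chron.markday passing d=2152-07-22, → 2152-07-22.
Now I run chron.markday passing d=ANS, which returns 2152-07-22.
Next I call chron.markday passing d=ANS: 2152-07-22.
Now I run chron.whichday(), which returns Saturday.
Then chron.markday passing d=1910-09-18, and get 1910-09-18.
Now I run chron.roll passing n=222, yielding 1911-04-28.
I try chron.mhop passing n=-8, yielding 1910-08-28.
Then chron.whichday, and observe Sunday.
Now I run chron.spanto passing d=1911-01-13, yielding 138.
I use chron.markday passing d=2119-09-11, yielding 2119-09-11.


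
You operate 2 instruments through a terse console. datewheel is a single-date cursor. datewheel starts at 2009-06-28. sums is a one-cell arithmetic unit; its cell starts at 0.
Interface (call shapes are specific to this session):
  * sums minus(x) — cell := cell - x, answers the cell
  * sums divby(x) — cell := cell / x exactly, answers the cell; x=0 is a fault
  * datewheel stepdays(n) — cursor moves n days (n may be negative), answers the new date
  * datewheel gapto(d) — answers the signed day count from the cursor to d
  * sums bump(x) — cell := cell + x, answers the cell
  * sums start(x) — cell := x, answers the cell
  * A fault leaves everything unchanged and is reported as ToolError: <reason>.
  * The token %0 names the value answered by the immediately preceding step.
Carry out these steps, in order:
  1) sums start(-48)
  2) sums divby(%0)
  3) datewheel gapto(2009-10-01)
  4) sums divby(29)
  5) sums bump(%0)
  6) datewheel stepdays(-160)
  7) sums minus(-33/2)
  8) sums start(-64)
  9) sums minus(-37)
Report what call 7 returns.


;; sums start(-48) => -48
;; sums divby(%0) => 1
;; datewheel gapto(2009-10-01) => 95
;; sums divby(29) => 1/29
;; sums bump(%0) => 2/29
;; datewheel stepdays(-160) => 2009-01-19
;; sums minus(-33/2) => 961/58
;; sums start(-64) => -64
;; sums minus(-37) => -27

Answer: 961/58


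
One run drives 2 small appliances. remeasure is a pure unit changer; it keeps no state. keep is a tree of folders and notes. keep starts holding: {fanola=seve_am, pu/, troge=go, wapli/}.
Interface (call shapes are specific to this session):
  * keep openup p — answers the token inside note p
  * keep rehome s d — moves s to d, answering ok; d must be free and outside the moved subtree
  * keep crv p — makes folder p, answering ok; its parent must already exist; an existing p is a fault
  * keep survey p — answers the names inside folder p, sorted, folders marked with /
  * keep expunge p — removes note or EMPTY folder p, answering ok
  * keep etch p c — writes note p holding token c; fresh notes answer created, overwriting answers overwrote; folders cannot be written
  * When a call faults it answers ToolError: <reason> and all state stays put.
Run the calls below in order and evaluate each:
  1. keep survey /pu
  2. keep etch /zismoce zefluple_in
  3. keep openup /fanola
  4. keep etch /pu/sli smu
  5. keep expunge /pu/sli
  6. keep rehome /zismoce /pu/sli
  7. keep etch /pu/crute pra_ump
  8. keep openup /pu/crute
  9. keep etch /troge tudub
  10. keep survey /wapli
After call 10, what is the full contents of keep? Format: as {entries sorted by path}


Answer: {fanola=seve_am, pu/, pu/crute=pra_ump, pu/sli=zefluple_in, troge=tudub, wapli/}

Derivation:
-> keep survey(p='/pu')
<- []
-> keep etch(p='/zismoce', c='zefluple_in')
<- created
-> keep openup(p='/fanola')
<- seve_am
-> keep etch(p='/pu/sli', c='smu')
<- created
-> keep expunge(p='/pu/sli')
<- ok
-> keep rehome(s='/zismoce', d='/pu/sli')
<- ok
-> keep etch(p='/pu/crute', c='pra_ump')
<- created
-> keep openup(p='/pu/crute')
<- pra_ump
-> keep etch(p='/troge', c='tudub')
<- overwrote
-> keep survey(p='/wapli')
<- []


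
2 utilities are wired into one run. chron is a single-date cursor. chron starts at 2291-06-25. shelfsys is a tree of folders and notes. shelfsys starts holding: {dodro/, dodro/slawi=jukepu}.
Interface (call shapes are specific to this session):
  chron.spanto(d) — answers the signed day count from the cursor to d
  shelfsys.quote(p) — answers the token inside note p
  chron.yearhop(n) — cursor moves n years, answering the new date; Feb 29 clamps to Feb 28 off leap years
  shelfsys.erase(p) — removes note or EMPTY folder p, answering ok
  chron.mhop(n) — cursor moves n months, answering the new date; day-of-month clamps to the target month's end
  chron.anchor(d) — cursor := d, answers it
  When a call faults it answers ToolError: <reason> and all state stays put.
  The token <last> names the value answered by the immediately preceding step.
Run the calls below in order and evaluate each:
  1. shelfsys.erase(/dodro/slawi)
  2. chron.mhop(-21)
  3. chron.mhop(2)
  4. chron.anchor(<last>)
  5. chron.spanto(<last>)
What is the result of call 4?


Answer: 2289-11-25

Derivation:
Do: shelfsys.erase[p=/dodro/slawi]
See: ok
Do: chron.mhop[n=-21]
See: 2289-09-25
Do: chron.mhop[n=2]
See: 2289-11-25
Do: chron.anchor[d=<last>]
See: 2289-11-25
Do: chron.spanto[d=<last>]
See: 0


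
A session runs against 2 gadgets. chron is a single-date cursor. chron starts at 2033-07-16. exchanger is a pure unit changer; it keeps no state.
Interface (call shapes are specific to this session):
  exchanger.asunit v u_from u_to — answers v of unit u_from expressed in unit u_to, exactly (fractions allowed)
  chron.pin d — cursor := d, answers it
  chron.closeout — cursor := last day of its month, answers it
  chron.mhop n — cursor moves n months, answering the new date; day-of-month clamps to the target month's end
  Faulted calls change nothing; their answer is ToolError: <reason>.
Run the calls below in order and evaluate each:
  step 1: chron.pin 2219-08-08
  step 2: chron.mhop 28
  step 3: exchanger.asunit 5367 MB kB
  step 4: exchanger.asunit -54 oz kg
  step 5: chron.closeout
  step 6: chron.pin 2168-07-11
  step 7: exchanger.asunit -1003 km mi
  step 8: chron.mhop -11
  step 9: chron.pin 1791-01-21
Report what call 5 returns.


Answer: 2221-12-31

Derivation:
Step: chron.pin[d: 2219-08-08]
Result: 2219-08-08
Step: chron.mhop[n: 28]
Result: 2221-12-08
Step: exchanger.asunit[v: 5367; u_from: MB; u_to: kB]
Result: 5367000
Step: exchanger.asunit[v: -54; u_from: oz; u_to: kg]
Result: -1224699399/800000000
Step: chron.closeout[]
Result: 2221-12-31
Step: chron.pin[d: 2168-07-11]
Result: 2168-07-11
Step: exchanger.asunit[v: -1003; u_from: km; u_to: mi]
Result: -15671875/25146
Step: chron.mhop[n: -11]
Result: 2167-08-11
Step: chron.pin[d: 1791-01-21]
Result: 1791-01-21


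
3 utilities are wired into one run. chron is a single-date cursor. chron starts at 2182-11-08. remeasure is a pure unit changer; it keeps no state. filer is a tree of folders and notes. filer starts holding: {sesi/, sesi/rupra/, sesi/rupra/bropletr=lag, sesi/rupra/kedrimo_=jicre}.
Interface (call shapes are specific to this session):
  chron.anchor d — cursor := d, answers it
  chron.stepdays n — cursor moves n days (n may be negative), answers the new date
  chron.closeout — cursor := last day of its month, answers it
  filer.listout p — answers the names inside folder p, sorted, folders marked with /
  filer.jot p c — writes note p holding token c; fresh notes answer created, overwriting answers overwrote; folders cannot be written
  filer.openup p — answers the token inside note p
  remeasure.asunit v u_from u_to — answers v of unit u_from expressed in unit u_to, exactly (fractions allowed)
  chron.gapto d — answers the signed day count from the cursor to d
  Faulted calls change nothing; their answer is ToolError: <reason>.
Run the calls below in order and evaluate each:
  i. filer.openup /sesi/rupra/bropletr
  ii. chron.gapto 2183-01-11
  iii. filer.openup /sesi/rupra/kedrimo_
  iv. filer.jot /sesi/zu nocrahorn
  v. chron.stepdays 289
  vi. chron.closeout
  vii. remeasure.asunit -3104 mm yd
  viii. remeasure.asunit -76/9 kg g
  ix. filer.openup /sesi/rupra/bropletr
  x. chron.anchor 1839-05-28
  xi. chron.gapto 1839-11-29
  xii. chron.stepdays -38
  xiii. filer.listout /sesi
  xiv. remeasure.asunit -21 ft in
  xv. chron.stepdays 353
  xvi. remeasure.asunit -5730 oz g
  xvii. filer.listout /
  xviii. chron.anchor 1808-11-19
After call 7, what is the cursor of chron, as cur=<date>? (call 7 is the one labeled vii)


Answer: cur=2183-08-31

Derivation:
Act: openup[p: /sesi/rupra/bropletr]
Obs: lag
Act: gapto[d: 2183-01-11]
Obs: 64
Act: openup[p: /sesi/rupra/kedrimo_]
Obs: jicre
Act: jot[p: /sesi/zu; c: nocrahorn]
Obs: created
Act: stepdays[n: 289]
Obs: 2183-08-24
Act: closeout[]
Obs: 2183-08-31
Act: asunit[v: -3104; u_from: mm; u_to: yd]
Obs: -3880/1143
Act: asunit[v: -76/9; u_from: kg; u_to: g]
Obs: -76000/9
Act: openup[p: /sesi/rupra/bropletr]
Obs: lag
Act: anchor[d: 1839-05-28]
Obs: 1839-05-28
Act: gapto[d: 1839-11-29]
Obs: 185
Act: stepdays[n: -38]
Obs: 1839-04-20
Act: listout[p: /sesi]
Obs: [rupra/, zu]
Act: asunit[v: -21; u_from: ft; u_to: in]
Obs: -252
Act: stepdays[n: 353]
Obs: 1840-04-07
Act: asunit[v: -5730; u_from: oz; u_to: g]
Obs: -25990842801/160000
Act: listout[p: /]
Obs: [sesi/]
Act: anchor[d: 1808-11-19]
Obs: 1808-11-19


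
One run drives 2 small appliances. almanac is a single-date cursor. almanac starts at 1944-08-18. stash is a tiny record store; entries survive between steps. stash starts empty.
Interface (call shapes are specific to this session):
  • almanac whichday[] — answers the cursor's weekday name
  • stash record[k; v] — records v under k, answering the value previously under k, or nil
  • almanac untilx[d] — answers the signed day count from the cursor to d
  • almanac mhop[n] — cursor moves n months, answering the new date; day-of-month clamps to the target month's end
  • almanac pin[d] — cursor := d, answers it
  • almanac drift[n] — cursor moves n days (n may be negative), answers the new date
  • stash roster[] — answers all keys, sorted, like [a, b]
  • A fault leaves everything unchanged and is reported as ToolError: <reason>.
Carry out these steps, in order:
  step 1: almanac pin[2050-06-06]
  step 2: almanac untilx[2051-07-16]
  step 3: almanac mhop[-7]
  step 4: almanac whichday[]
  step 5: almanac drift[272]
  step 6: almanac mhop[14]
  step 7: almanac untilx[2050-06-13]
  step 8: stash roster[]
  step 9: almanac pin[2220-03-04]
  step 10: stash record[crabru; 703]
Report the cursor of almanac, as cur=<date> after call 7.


Answer: cur=2051-10-05

Derivation:
-- 1. almanac pin(d=2050-06-06) == 2050-06-06
-- 2. almanac untilx(d=2051-07-16) == 405
-- 3. almanac mhop(n=-7) == 2049-11-06
-- 4. almanac whichday() == Saturday
-- 5. almanac drift(n=272) == 2050-08-05
-- 6. almanac mhop(n=14) == 2051-10-05
-- 7. almanac untilx(d=2050-06-13) == -479
-- 8. stash roster() == []
-- 9. almanac pin(d=2220-03-04) == 2220-03-04
-- 10. stash record(k=crabru, v=703) == nil


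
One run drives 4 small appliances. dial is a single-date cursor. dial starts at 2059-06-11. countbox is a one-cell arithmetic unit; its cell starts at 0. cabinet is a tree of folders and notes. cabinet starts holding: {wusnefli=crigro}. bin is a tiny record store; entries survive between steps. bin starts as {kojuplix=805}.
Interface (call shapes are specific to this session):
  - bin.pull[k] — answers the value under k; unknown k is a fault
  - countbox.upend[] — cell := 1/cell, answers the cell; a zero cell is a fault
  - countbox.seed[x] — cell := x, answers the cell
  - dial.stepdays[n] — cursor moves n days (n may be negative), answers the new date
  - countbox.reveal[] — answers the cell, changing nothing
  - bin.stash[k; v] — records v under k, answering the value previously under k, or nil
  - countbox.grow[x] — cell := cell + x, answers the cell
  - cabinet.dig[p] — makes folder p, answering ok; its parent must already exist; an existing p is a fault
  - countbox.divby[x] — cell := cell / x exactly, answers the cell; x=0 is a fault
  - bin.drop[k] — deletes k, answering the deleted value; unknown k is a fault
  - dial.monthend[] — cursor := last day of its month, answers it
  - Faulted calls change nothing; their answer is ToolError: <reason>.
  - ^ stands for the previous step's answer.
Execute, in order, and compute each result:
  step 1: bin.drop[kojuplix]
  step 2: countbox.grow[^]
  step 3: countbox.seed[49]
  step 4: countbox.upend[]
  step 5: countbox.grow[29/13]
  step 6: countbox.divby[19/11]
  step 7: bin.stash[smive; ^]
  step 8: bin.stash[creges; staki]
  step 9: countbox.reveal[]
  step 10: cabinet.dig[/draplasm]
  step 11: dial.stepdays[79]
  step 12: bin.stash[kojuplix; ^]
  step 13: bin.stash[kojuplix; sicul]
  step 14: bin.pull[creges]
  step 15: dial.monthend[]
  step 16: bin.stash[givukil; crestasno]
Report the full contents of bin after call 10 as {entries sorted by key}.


Answer: {creges=staki, smive=15774/12103}

Derivation:
// 1. bin.drop(k=kojuplix) : 805
// 2. countbox.grow(x=^) : 805
// 3. countbox.seed(x=49) : 49
// 4. countbox.upend() : 1/49
// 5. countbox.grow(x=29/13) : 1434/637
// 6. countbox.divby(x=19/11) : 15774/12103
// 7. bin.stash(k=smive, v=^) : nil
// 8. bin.stash(k=creges, v=staki) : nil
// 9. countbox.reveal() : 15774/12103
// 10. cabinet.dig(p=/draplasm) : ok
// 11. dial.stepdays(n=79) : 2059-08-29
// 12. bin.stash(k=kojuplix, v=^) : nil
// 13. bin.stash(k=kojuplix, v=sicul) : 2059-08-29
// 14. bin.pull(k=creges) : staki
// 15. dial.monthend() : 2059-08-31
// 16. bin.stash(k=givukil, v=crestasno) : nil


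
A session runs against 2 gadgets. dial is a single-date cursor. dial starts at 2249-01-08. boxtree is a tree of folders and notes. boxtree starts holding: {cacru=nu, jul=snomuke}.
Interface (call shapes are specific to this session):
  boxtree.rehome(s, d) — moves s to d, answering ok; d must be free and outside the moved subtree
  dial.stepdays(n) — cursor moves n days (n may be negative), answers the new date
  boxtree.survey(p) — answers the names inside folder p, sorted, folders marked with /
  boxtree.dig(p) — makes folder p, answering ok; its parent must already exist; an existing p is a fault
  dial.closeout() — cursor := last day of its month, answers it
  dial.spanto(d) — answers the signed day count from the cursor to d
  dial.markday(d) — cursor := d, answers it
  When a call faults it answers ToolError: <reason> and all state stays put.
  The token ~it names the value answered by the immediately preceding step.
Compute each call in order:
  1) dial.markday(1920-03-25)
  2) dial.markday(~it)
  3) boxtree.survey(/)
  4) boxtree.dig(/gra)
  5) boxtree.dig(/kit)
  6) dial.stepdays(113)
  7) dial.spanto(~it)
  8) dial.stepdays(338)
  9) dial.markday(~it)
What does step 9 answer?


# markday(d=1920-03-25) => 1920-03-25
# markday(d=~it) => 1920-03-25
# survey(p=/) => [cacru, jul]
# dig(p=/gra) => ok
# dig(p=/kit) => ok
# stepdays(n=113) => 1920-07-16
# spanto(d=~it) => 0
# stepdays(n=338) => 1921-06-19
# markday(d=~it) => 1921-06-19

Answer: 1921-06-19


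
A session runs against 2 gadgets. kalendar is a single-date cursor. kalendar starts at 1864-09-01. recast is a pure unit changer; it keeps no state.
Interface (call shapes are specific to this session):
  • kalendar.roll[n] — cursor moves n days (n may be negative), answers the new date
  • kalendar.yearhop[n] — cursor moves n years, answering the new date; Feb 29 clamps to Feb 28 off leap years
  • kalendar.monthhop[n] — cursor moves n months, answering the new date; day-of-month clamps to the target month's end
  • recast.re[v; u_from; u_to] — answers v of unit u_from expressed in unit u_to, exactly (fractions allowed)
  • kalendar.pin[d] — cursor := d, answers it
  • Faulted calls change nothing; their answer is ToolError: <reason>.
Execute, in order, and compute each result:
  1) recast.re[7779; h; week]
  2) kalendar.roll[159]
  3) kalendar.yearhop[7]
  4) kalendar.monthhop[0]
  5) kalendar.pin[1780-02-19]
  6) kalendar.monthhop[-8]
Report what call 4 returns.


I use re on v=7779, u_from=h, u_to=week, — result: 2593/56.
Calling roll on n=159, — result: 1865-02-07.
Next I call yearhop on n=7, which returns 1872-02-07.
Then monthhop on n=0: 1872-02-07.
Calling pin on d=1780-02-19, and observe 1780-02-19.
I call monthhop on n=-8, yielding 1779-06-19.

Answer: 1872-02-07


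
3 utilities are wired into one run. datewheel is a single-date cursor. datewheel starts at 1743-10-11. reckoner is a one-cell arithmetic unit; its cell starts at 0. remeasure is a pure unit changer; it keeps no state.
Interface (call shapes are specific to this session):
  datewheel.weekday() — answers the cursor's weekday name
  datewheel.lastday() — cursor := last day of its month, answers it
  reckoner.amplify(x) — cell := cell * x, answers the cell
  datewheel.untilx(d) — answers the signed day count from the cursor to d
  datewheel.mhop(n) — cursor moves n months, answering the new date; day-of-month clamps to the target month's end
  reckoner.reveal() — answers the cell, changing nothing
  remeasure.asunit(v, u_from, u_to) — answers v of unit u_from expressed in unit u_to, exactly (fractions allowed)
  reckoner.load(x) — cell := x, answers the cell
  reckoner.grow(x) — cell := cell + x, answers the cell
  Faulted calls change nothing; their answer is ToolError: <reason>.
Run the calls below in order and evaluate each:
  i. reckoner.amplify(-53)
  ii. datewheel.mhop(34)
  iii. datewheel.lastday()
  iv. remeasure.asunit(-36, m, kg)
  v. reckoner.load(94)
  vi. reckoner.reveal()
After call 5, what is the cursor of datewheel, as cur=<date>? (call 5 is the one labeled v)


Answer: cur=1746-08-31

Derivation:
Calling amplify using x: -53, — result: 0.
I run mhop using n: 34, → 1746-08-11.
Calling lastday(), giving 1746-08-31.
Then asunit using v: -36, u_from: m, u_to: kg, and see ToolError: incompatible units.
Invoking load using x: 94, and see 94.
Invoking reveal(), which returns 94.
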